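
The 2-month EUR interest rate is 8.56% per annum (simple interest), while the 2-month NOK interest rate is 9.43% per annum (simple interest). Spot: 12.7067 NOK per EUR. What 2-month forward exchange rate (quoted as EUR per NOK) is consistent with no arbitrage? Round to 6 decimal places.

T = 2/12 years.
NOK accumulates by 1 + 0.0943×2/12 = 1.0157167.
EUR growth factor: 1 + 0.0856×2/12 = 1.0142667.
So F = 12.7067 × 1.0157167 / 1.0142667 = 12.72487 (NOK/EUR).
Invert for EUR per NOK: 1 / 12.72487 = 0.078586.

0.078586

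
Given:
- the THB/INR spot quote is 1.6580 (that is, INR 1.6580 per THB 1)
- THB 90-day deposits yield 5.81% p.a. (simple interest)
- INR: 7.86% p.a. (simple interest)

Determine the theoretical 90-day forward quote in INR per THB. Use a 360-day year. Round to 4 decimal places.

1.6664

T = 90/360 years.
Growth of 1 INR over T: 1 + 0.0786×90/360 = 1.019650.
THB growth factor: 1 + 0.0581×90/360 = 1.014525.
So F = 1.658 × 1.019650 / 1.014525 = 1.666376 (INR/THB).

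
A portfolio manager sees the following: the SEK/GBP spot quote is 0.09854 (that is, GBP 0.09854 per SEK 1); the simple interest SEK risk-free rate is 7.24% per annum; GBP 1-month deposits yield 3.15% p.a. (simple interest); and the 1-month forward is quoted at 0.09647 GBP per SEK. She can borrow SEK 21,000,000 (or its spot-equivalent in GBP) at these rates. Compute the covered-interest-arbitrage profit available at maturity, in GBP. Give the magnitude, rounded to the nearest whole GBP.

T = 1/12 years.
Route A — deposit SEK, sell forward: 21,000,000 × 1.006033333 × 0.09647 = GBP 2,038,092.75.
Route B — convert at spot, deposit GBP: 21,000,000 × 0.09854 × 1.002625 = GBP 2,074,772.02.
The quoted forward undervalues SEK, so borrow SEK, convert to GBP at spot, deposit the GBP at 3.15%, and buy SEK forward at 0.09647 to cover the loan.
Arbitrage profit = |2,038,092.75 − 2,074,772.02| = GBP 36,679.

GBP 36,679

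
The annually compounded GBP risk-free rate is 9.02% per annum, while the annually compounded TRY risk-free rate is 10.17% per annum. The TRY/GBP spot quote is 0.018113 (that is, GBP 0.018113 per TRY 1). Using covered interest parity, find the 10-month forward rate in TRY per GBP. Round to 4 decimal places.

55.6939

T = 10/12 years.
GBP growth factor: (1 + 0.0902)^(10/12) = 1.07462057.
TRY growth factor: (1 + 0.1017)^(10/12) = 1.08405868.
So F = 0.018113 × 1.07462057 / 1.08405868 = 0.017955303 (GBP/TRY).
Invert for TRY per GBP: 1 / 0.017955303 = 55.6939.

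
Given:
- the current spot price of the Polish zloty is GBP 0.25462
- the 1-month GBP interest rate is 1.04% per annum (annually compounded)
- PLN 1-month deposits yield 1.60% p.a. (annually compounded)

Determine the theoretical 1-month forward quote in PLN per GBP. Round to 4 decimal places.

3.9292

T = 1/12 years.
GBP growth factor: (1 + 0.0104)^(1/12) = 1.0008626.
PLN accumulates by (1 + 0.0160)^(1/12) = 1.0013237.
CIP: F = S · (grow GBP)/(grow PLN) = 0.25462 × 1.0008626/1.0013237 = 0.2545027 GBP per PLN.
Invert for PLN per GBP: 1 / 0.2545027 = 3.9292.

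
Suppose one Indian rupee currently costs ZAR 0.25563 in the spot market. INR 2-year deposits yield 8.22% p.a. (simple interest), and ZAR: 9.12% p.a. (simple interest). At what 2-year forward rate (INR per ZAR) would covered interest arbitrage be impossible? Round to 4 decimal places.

T = 2 years.
ZAR accumulates by 1 + 0.0912×2 = 1.182400.
INR growth factor: 1 + 0.0822×2 = 1.164400.
So F = 0.25563 × 1.182400 / 1.164400 = 0.2595817 (ZAR/INR).
Invert for INR per ZAR: 1 / 0.2595817 = 3.8524.

3.8524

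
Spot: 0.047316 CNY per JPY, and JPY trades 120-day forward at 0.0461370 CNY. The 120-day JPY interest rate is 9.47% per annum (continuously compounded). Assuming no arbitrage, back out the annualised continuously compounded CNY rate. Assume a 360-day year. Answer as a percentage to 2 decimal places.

T = 120/360 years.
F/S = 0.046137/0.047316 = 0.9750824 = (growth of CNY) / (growth of JPY).
JPY growth factor: e^(0.0947×120/360) = 1.0320702.
So the CNY growth factor = 1.0063535.
Take logs: ln 1.0063535 / (120/360) = 0.019000, so 1.90%.

1.90%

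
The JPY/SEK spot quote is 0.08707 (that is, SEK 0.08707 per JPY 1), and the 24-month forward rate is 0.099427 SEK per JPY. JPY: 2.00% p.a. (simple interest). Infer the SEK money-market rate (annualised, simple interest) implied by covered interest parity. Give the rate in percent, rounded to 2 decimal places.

9.38%

T = 2 years.
CIP gives F = S · g_SEK/g_JPY, so g_SEK/g_JPY = 0.099427/0.08707 = 1.1419203.
The JPY side grows by 1 + 0.0200×2 = 1.040000.
Hence g_SEK = 1.1875971.
(1.1875971 − 1)/T = 0.093799, i.e. 9.38%.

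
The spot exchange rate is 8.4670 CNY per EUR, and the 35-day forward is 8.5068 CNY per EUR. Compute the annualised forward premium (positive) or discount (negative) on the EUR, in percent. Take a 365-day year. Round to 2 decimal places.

+4.90%

T = 35/365 years.
EUR trades forward at +0.47006% vs spot over the period.
×(1/T) gives 4.90% p.a.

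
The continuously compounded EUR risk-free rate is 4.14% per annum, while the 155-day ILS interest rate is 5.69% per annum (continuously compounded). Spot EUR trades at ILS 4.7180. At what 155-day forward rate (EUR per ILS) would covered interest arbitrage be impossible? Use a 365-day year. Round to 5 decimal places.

T = 155/365 years.
Growth of 1 ILS over T: e^(0.0569×155/365) = 1.0244573.
Growth of 1 EUR over T: e^(0.0414×155/365) = 1.0177363.
Forward (ILS per EUR) = 4.718 × 1.0244573 / 1.0177363 = 4.749157.
Invert for EUR per ILS: 1 / 4.749157 = 0.21056.

0.21056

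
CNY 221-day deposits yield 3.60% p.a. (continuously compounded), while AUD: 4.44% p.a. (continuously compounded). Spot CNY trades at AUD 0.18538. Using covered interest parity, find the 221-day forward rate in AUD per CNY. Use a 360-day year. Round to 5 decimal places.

0.18634

T = 221/360 years.
AUD accumulates by e^(0.0444×221/360) = 1.0276315.
CNY accumulates by e^(0.0360×221/360) = 1.022346.
Forward (AUD per CNY) = 0.18538 × 1.0276315 / 1.022346 = 0.1863384.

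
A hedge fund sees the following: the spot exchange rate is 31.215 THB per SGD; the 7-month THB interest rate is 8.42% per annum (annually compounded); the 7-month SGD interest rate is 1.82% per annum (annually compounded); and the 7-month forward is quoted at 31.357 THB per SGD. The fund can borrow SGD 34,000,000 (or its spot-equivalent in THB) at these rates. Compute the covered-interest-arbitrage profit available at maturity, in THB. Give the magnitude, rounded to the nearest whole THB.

THB 35,143,927

T = 7/12 years.
Invest the SGD and cover forward: 34,000,000 × 1.010576754016 × 31.357 = THB 1,077,414,279.37.
Convert at spot and invest in THB: 34,000,000 × 31.215 × 1.048287687893 = THB 1,112,558,206.04.
The quoted forward undervalues SGD, so borrow SGD, convert to THB at spot, deposit the THB at 8.42%, and buy SGD forward at 31.357 to cover the loan.
Arbitrage profit = |1,077,414,279.37 − 1,112,558,206.04| = THB 35,143,927.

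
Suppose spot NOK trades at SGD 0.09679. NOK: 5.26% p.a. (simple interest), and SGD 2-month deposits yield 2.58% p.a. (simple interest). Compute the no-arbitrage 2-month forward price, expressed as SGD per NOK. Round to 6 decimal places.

T = 2/12 years.
SGD growth factor: 1 + 0.0258×2/12 = 1.004300.
NOK accumulates by 1 + 0.0526×2/12 = 1.0087667.
So F = 0.09679 × 1.004300 / 1.0087667 = 0.09636143 (SGD/NOK).

0.096361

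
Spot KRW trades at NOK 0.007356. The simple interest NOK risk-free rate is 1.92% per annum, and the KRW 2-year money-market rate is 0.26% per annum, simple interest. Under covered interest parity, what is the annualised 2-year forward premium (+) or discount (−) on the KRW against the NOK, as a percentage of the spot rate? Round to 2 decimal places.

T = 2 years.
No-arbitrage forward: 0.007356 × 1.038400 / 1.005200 = 0.007598956 NOK/KRW.
(F − S)/S ÷ T = (0.007598956 − 0.007356)/0.007356/2 = 0.016514 → 1.65%.

+1.65%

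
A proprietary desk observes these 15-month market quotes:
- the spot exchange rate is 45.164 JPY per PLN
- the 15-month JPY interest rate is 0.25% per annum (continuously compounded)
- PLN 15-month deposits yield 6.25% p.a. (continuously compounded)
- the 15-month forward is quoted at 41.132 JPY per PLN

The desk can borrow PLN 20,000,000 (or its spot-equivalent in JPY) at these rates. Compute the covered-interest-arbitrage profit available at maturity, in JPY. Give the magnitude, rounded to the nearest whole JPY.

T = 15/12 years.
Route A — deposit PLN, sell forward: 20,000,000 × 1.08125780745 × 41.132 = JPY 889,485,922.72.
Route B — convert at spot, deposit JPY: 20,000,000 × 45.164 × 1.0031298879 = JPY 906,107,165.14.
The quoted forward undervalues PLN, so borrow PLN, convert to JPY at spot, deposit the JPY at 0.25%, and buy PLN forward at 41.132 to cover the loan.
Arbitrage profit = |889,485,922.72 − 906,107,165.14| = JPY 16,621,242.

JPY 16,621,242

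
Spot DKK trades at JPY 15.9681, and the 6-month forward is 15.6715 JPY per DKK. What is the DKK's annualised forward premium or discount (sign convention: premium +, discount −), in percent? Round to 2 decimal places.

-3.71%

T = 6/12 years.
(F − S)/S = (15.6715 − 15.9681)/15.9681 = -0.0185745.
Annualise by dividing by T: -0.0185745 / (6/12) = -0.037149 → -3.71%.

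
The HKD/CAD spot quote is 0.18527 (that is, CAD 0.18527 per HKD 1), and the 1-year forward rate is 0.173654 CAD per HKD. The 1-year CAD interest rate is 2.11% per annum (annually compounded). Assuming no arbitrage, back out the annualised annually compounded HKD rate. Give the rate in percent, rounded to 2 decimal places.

8.94%

T = 1 year.
By CIP, F/S equals the CAD-to-HKD growth ratio: 0.173654/0.18527 = 0.9373023.
The CAD side grows by (1 + 0.0211)^1 = 1.021100.
Hence g_HKD = 1.0894031.
r = 1.0894031^(1/1) − 1 = 0.089403 → 8.94%.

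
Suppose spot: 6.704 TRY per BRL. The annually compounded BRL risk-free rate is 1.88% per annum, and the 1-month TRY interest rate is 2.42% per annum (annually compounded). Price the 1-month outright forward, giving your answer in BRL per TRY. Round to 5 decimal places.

0.14910

T = 1/12 years.
TRY growth factor: (1 + 0.0242)^(1/12) = 1.0019946.
BRL growth factor: (1 + 0.0188)^(1/12) = 1.0015533.
Forward (TRY per BRL) = 6.704 × 1.0019946 / 1.0015533 = 6.706954.
Invert for BRL per TRY: 1 / 6.706954 = 0.14910.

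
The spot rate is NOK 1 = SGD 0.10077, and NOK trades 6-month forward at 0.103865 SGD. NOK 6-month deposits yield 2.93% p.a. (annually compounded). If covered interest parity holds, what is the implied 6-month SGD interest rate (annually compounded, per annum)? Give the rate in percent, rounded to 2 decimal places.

T = 6/12 years.
CIP gives F = S · g_SGD/g_NOK, so g_SGD/g_NOK = 0.103865/0.10077 = 1.0307135.
The NOK side grows by (1 + 0.0293)^(6/12) = 1.0145442.
That pins the SGD growth at 1.0457044.
Annualise: 1.0457044^(12/6) − 1 = 0.093498 = 9.35%.

9.35%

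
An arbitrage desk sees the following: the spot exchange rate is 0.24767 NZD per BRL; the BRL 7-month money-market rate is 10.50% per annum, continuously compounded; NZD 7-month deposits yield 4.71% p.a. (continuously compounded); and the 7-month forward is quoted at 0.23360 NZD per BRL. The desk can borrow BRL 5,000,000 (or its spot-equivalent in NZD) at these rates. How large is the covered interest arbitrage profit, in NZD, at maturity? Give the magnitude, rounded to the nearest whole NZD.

NZD 31,069

T = 7/12 years.
Keep in BRL, deliver into the forward: 5,000,000·1.063164672·0.23360 = NZD 1,241,776.34.
Swap to NZD now, deposit: 5,000,000·0.24767·1.027855918 = NZD 1,272,845.38.
The quoted forward undervalues BRL, so borrow BRL, convert to NZD at spot, deposit the NZD at 4.71%, and buy BRL forward at 0.23360 to cover the loan.
The gap between the two covered legs is NZD 31,069.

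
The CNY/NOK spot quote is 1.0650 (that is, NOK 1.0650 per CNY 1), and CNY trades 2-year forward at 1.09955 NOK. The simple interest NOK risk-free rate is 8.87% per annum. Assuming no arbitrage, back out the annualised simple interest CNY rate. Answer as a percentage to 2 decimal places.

T = 2 years.
By CIP, F/S equals the NOK-to-CNY growth ratio: 1.09955/1.065 = 1.0324413.
NOK growth factor: 1 + 0.0887×2 = 1.177400.
That pins the CNY growth at 1.1404038.
r = (1.1404038 − 1)/2 = 0.070202 → 7.02%.

7.02%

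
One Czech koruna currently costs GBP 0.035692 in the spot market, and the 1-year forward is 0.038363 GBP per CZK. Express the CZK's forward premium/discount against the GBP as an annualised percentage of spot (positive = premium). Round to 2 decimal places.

T = 1 year.
(F − S)/S = (0.038363 − 0.035692)/0.035692 = 0.0748347.
Per annum: 0.0748347 / 1 = 0.074835 = 7.48%.

+7.48%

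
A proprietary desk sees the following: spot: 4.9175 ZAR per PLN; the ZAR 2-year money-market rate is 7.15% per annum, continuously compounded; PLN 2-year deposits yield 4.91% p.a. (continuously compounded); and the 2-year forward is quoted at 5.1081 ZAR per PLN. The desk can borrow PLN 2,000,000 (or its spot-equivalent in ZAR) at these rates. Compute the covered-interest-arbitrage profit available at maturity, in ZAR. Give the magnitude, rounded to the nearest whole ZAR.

T = 2 years.
Invest the PLN and cover forward: 2,000,000 × 1.1031833997 × 5.1081 = ZAR 11,270,342.25.
Convert at spot and invest in ZAR: 2,000,000 × 4.9175 × 1.1537298017 = ZAR 11,346,932.60.
The quoted forward undervalues PLN, so borrow PLN, convert to ZAR at spot, deposit the ZAR at 7.15%, and buy PLN forward at 5.1081 to cover the loan.
The gap between the two covered legs is ZAR 76,590.

ZAR 76,590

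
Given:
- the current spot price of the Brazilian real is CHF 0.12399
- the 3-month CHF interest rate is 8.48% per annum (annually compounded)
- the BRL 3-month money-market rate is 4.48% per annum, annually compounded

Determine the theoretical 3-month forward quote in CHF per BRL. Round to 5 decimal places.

0.12516

T = 3/12 years.
CHF growth factor: (1 + 0.0848)^(3/12) = 1.0205574.
BRL accumulates by (1 + 0.0448)^(3/12) = 1.0110166.
So F = 0.12399 × 1.0205574 / 1.0110166 = 0.1251601 (CHF/BRL).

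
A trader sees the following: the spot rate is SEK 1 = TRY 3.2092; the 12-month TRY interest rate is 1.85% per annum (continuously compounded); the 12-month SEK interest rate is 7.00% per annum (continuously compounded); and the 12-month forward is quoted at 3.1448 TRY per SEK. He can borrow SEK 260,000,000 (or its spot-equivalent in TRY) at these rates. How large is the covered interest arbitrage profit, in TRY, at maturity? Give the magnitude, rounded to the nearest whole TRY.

T = 1 year.
Route A — deposit SEK, sell forward: 260,000,000 × 1.07250818125 × 3.1448 = TRY 876,934,169.38.
Route B — convert at spot, deposit TRY: 260,000,000 × 3.2092 × 1.01867218517 = TRY 849,971,921.93.
The quoted forward overvalues SEK, so borrow TRY, buy SEK at spot, deposit the SEK at 7.00%, and sell the proceeds forward at 3.1448.
Profit = 876,934,169.38 − 849,971,921.93 = TRY 26,962,247.

TRY 26,962,247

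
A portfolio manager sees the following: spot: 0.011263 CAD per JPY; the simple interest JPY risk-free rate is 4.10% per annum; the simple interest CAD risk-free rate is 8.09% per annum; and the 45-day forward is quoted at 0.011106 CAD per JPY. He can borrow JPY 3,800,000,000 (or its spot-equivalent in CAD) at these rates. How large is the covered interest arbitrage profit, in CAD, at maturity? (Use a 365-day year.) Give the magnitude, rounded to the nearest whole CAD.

CAD 810,154

T = 45/365 years.
Route A — deposit JPY, sell forward: 3,800,000,000 × 1.0050547945 × 0.011106 = CAD 42,416,126.48.
Route B — convert at spot, deposit CAD: 3,800,000,000 × 0.011263 × 1.0099739726 = CAD 43,226,280.04.
The quoted forward undervalues JPY, so borrow JPY, convert to CAD at spot, deposit the CAD at 8.09%, and buy JPY forward at 0.011106 to cover the loan.
Profit = 43,226,280.04 − 42,416,126.48 = CAD 810,154.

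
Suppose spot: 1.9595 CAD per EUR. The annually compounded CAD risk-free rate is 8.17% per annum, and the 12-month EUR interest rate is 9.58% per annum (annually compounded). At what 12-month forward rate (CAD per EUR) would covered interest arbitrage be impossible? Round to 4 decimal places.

1.9343

T = 1 year.
CAD growth factor: (1 + 0.0817)^1 = 1.081700.
Growth of 1 EUR over T: (1 + 0.0958)^1 = 1.095800.
So F = 1.9595 × 1.081700 / 1.095800 = 1.934287 (CAD/EUR).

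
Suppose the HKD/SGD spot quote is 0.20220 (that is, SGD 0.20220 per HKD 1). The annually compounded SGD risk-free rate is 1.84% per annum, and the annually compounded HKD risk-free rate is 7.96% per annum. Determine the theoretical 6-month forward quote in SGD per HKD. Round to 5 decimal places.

0.19639

T = 6/12 years.
SGD accumulates by (1 + 0.0184)^(6/12) = 1.0091581.
HKD growth factor: (1 + 0.0796)^(6/12) = 1.039038.
Forward (SGD per HKD) = 0.2022 × 1.0091581 / 1.039038 = 0.1963853.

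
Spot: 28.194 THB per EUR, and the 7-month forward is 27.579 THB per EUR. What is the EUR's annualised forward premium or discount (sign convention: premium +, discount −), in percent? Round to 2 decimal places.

T = 7/12 years.
EUR trades forward at -2.18132% vs spot over the period.
Annualise by dividing by T: -0.0218132 / (7/12) = -0.037394 → -3.74%.

-3.74%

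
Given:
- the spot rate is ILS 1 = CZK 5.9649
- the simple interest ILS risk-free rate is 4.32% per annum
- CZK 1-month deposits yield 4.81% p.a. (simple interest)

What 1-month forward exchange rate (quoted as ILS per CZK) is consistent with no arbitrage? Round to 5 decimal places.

0.16758

T = 1/12 years.
Growth of 1 CZK over T: 1 + 0.0481×1/12 = 1.0040083.
ILS growth factor: 1 + 0.0432×1/12 = 1.003600.
Forward (CZK per ILS) = 5.9649 × 1.0040083 / 1.003600 = 5.967327.
Invert for ILS per CZK: 1 / 5.967327 = 0.16758.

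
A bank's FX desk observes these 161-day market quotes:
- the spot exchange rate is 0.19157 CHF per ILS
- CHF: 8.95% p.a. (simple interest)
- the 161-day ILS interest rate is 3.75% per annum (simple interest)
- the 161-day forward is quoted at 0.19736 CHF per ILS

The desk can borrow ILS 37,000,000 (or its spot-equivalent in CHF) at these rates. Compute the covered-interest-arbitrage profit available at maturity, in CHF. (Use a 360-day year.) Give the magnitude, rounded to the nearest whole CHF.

T = 161/360 years.
Route A — deposit ILS, sell forward: 37,000,000 × 1.016770833 × 0.19736 = CHF 7,424,785.99.
Route B — convert at spot, deposit CHF: 37,000,000 × 0.19157 × 1.040026389 = CHF 7,371,800.65.
The quoted forward overvalues ILS, so borrow CHF, buy ILS at spot, deposit the ILS at 3.75%, and sell the proceeds forward at 0.19736.
Arbitrage profit = |7,424,785.99 − 7,371,800.65| = CHF 52,985.

CHF 52,985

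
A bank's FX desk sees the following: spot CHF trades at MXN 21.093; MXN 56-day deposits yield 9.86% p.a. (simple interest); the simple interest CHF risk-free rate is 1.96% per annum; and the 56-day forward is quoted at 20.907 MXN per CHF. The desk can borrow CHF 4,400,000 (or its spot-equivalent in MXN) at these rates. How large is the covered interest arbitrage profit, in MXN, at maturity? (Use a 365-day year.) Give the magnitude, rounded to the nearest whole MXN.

MXN 1,945,759

T = 56/365 years.
Keep in CHF, deliver into the forward: 4,400,000·1.0030071233·20.907 = MXN 92,267,427.68.
Swap to MXN now, deposit: 4,400,000·21.093·1.0151276712 = MXN 94,213,187.06.
The quoted forward undervalues CHF, so borrow CHF, convert to MXN at spot, deposit the MXN at 9.86%, and buy CHF forward at 20.907 to cover the loan.
Arbitrage profit = |92,267,427.68 − 94,213,187.06| = MXN 1,945,759.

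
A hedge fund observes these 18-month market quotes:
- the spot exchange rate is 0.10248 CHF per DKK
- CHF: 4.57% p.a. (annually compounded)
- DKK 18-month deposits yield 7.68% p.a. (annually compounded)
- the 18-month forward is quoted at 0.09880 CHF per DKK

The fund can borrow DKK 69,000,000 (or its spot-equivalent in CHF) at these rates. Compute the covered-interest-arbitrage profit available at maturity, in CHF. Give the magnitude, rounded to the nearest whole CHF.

CHF 56,091

T = 18/12 years.
Keep in DKK, deliver into the forward: 69,000,000·1.117384314·0.09880 = CHF 7,617,432.35.
Swap to CHF now, deposit: 69,000,000·0.10248·1.069327318 = CHF 7,561,341.78.
The quoted forward overvalues DKK, so borrow CHF, buy DKK at spot, deposit the DKK at 7.68%, and sell the proceeds forward at 0.09880.
Profit = 7,617,432.35 − 7,561,341.78 = CHF 56,091.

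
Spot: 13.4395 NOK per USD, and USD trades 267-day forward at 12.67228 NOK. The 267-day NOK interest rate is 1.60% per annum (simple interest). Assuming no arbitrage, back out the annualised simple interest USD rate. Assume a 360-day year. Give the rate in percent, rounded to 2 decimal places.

9.86%

T = 267/360 years.
By CIP, F/S equals the NOK-to-USD growth ratio: 12.67228/13.4395 = 0.9429131.
The NOK side grows by 1 + 0.0160×267/360 = 1.0118667.
So the USD growth factor = 1.0731283.
(1.0731283 − 1)/T = 0.098600, i.e. 9.86%.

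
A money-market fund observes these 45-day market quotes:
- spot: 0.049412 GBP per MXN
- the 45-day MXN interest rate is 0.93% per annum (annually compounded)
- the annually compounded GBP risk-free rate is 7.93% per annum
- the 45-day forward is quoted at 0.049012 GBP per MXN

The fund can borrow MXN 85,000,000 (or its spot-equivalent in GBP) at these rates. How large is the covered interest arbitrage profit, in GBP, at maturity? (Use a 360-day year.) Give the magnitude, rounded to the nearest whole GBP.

GBP 69,433

T = 45/360 years.
Invest the MXN and cover forward: 85,000,000 × 1.001157797 × 0.049012 = GBP 4,170,843.41.
Convert at spot and invest in GBP: 85,000,000 × 0.049412 × 1.009584727 = GBP 4,240,276.05.
The quoted forward undervalues MXN, so borrow MXN, convert to GBP at spot, deposit the GBP at 7.93%, and buy MXN forward at 0.049012 to cover the loan.
Profit = 4,240,276.05 − 4,170,843.41 = GBP 69,433.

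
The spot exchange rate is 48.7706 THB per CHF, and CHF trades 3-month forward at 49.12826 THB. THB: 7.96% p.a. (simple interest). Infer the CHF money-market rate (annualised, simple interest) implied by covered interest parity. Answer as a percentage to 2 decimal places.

4.99%

T = 3/12 years.
CIP gives F = S · g_THB/g_CHF, so g_THB/g_CHF = 49.12826/48.7706 = 1.0073335.
THB growth factor: 1 + 0.0796×3/12 = 1.019900.
Hence g_CHF = 1.012475.
r = (1.012475 − 1)/(3/12) = 0.049900 → 4.99%.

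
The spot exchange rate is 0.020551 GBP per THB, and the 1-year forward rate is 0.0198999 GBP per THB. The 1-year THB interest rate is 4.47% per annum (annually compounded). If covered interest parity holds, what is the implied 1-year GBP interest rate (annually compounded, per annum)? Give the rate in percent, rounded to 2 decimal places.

T = 1 year.
By CIP, F/S equals the GBP-to-THB growth ratio: 0.0198999/0.020551 = 0.9683178.
The THB side grows by (1 + 0.0447)^1 = 1.044700.
So the GBP growth factor = 1.0116016.
Annualise: 1.0116016^(1/1) − 1 = 0.011602 = 1.16%.

1.16%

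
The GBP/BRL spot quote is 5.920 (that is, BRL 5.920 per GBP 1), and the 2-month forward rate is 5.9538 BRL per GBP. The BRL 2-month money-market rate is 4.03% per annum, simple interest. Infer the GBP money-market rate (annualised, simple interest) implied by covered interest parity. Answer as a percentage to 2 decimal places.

0.60%

T = 2/12 years.
F/S = 5.9538/5.92 = 1.0057095 = (growth of BRL) / (growth of GBP).
The BRL side grows by 1 + 0.0403×2/12 = 1.0067167.
Hence g_GBP = 1.0010015.
(1.0010015 − 1)/T = 0.006009, i.e. 0.60%.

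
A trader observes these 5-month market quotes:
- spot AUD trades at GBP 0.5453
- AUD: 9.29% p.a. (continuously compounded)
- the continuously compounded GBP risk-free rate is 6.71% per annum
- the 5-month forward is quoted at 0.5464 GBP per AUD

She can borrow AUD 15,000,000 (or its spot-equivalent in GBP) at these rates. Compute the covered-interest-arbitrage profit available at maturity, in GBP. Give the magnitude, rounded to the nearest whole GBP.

T = 5/12 years.
Keep in AUD, deliver into the forward: 15,000,000·1.039467261·0.5464 = GBP 8,519,473.67.
Swap to GBP now, deposit: 15,000,000·0.5453·1.028352835 = GBP 8,411,412.01.
The quoted forward overvalues AUD, so borrow GBP, buy AUD at spot, deposit the AUD at 9.29%, and sell the proceeds forward at 0.5464.
Arbitrage profit = |8,519,473.67 − 8,411,412.01| = GBP 108,062.

GBP 108,062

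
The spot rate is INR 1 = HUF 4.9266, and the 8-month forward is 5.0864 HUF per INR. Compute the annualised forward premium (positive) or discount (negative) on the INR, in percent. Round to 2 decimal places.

T = 8/12 years.
INR trades forward at +3.24362% vs spot over the period.
Per annum: 0.0324362 / (8/12) = 0.048654 = 4.87%.

+4.87%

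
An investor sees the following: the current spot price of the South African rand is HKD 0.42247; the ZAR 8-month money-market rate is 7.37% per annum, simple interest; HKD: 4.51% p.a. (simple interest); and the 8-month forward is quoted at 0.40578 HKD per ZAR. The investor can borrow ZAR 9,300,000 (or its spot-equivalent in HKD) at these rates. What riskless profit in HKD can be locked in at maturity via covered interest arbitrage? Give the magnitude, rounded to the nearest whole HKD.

HKD 87,931

T = 8/12 years.
Route A — deposit ZAR, sell forward: 9,300,000 × 1.049133333 × 0.40578 = HKD 3,959,171.11.
Route B — convert at spot, deposit HKD: 9,300,000 × 0.42247 × 1.030066667 = HKD 4,047,102.06.
The quoted forward undervalues ZAR, so borrow ZAR, convert to HKD at spot, deposit the HKD at 4.51%, and buy ZAR forward at 0.40578 to cover the loan.
The gap between the two covered legs is HKD 87,931.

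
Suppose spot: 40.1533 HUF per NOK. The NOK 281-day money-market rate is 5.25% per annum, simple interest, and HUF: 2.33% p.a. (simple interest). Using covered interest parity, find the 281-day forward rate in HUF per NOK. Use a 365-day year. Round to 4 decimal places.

T = 281/365 years.
HUF accumulates by 1 + 0.0233×281/365 = 1.01793781.
NOK accumulates by 1 + 0.0525×281/365 = 1.04041781.
Forward (HUF per NOK) = 40.1533 × 1.01793781 / 1.04041781 = 39.285720.

39.2857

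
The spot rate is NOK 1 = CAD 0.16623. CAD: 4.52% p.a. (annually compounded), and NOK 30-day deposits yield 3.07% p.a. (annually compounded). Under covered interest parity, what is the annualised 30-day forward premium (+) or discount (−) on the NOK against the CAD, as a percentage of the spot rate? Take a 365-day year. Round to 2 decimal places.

+1.40%

T = 30/365 years.
F = S · g_CAD/g_NOK = 0.16623 × 1.0036402/1.0024884 = 0.16642099.
(F − S)/S ÷ T = (0.16642099 − 0.16623)/0.16623/(30/365) = 0.013979 → 1.40%.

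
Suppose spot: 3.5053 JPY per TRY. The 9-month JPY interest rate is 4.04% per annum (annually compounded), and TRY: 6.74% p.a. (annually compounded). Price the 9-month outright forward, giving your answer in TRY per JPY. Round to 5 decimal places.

0.29082

T = 9/12 years.
Growth of 1 JPY over T: (1 + 0.0404)^(9/12) = 1.0301495.
TRY accumulates by (1 + 0.0674)^(9/12) = 1.0501356.
CIP: F = S · (grow JPY)/(grow TRY) = 3.5053 × 1.0301495/1.0501356 = 3.438587 JPY per TRY.
Invert for TRY per JPY: 1 / 3.438587 = 0.29082.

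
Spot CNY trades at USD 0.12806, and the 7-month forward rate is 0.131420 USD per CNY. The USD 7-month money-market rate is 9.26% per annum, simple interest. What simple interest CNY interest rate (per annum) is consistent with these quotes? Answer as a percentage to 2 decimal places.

T = 7/12 years.
F/S = 0.13142/0.12806 = 1.0262377 = (growth of USD) / (growth of CNY).
USD growth factor: 1 + 0.0926×7/12 = 1.0540167.
That pins the CNY growth at 1.0270688.
r = (1.0270688 − 1)/(7/12) = 0.046404 → 4.64%.

4.64%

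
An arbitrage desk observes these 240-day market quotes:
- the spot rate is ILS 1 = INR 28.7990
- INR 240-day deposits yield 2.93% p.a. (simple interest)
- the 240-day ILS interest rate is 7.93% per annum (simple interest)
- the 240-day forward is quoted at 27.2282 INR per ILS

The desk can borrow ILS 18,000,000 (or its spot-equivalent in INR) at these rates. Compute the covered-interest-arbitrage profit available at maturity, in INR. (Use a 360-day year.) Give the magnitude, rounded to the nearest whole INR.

T = 240/360 years.
Route A — deposit ILS, sell forward: 18,000,000 × 1.05286666667 × 27.2282 = INR 516,017,955.12.
Route B — convert at spot, deposit INR: 18,000,000 × 28.7990 × 1.01953333333 = INR 528,507,728.40.
The quoted forward undervalues ILS, so borrow ILS, convert to INR at spot, deposit the INR at 2.93%, and buy ILS forward at 27.2282 to cover the loan.
The gap between the two covered legs is INR 12,489,773.

INR 12,489,773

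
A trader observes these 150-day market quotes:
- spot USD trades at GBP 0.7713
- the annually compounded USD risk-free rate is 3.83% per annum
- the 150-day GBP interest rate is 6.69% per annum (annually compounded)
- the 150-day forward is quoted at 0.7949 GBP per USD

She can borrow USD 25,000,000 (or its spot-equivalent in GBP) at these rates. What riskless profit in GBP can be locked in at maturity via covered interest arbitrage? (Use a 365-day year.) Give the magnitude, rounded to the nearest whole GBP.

GBP 379,283

T = 150/365 years.
Invest the USD and cover forward: 25,000,000 × 1.0155656947 × 0.7949 = GBP 20,181,829.27.
Convert at spot and invest in GBP: 25,000,000 × 0.7713 × 1.026969844 = GBP 19,802,546.02.
The quoted forward overvalues USD, so borrow GBP, buy USD at spot, deposit the USD at 3.83%, and sell the proceeds forward at 0.7949.
Profit = 20,181,829.27 − 19,802,546.02 = GBP 379,283.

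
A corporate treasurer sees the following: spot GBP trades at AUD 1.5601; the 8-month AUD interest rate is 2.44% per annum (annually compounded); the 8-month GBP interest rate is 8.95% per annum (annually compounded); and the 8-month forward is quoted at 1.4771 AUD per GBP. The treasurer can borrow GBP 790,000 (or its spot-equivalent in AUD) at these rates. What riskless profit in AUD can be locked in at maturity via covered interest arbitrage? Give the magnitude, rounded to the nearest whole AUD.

AUD 16,911

T = 8/12 years.
Route A — deposit GBP, sell forward: 790,000 × 1.058810297 × 1.4771 = AUD 1,235,535.26.
Route B — convert at spot, deposit AUD: 790,000 × 1.5601 × 1.016201223 = AUD 1,252,446.67.
The quoted forward undervalues GBP, so borrow GBP, convert to AUD at spot, deposit the AUD at 2.44%, and buy GBP forward at 1.4771 to cover the loan.
The gap between the two covered legs is AUD 16,911.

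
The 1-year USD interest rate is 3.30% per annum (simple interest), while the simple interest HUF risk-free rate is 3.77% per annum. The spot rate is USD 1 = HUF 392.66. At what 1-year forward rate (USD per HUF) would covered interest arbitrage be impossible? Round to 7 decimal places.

T = 1 year.
HUF accumulates by 1 + 0.0377×1 = 1.037700.
USD accumulates by 1 + 0.0330×1 = 1.033000.
Forward (HUF per USD) = 392.66 × 1.037700 / 1.033000 = 394.4465.
Invert for USD per HUF: 1 / 394.4465 = 0.0025352.

0.0025352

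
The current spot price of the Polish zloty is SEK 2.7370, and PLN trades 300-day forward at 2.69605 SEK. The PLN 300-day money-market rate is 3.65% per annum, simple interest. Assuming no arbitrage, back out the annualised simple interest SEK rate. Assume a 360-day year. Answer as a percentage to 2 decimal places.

T = 300/360 years.
F/S = 2.69605/2.737 = 0.9850384 = (growth of SEK) / (growth of PLN).
The PLN side grows by 1 + 0.0365×300/360 = 1.0304167.
That pins the SEK growth at 1.015000.
r = (1.015000 − 1)/(300/360) = 0.018000 → 1.80%.

1.80%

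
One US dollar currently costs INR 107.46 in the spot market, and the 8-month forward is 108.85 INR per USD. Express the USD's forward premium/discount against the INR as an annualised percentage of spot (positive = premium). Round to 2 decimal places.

T = 8/12 years.
(F − S)/S = (108.85 − 107.46)/107.46 = 0.0129350.
×(1/T) gives 1.94% p.a.

+1.94%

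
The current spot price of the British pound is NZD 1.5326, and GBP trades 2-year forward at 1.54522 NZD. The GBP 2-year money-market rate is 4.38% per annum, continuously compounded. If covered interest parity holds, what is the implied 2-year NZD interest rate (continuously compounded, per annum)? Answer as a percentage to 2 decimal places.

T = 2 years.
By CIP, F/S equals the NZD-to-GBP growth ratio: 1.54522/1.5326 = 1.0082344.
The GBP side grows by e^(0.0438×2) = 1.0915514.
Hence g_NZD = 1.1005397.
Take logs: ln 1.1005397 / 2 = 0.047900, so 4.79%.

4.79%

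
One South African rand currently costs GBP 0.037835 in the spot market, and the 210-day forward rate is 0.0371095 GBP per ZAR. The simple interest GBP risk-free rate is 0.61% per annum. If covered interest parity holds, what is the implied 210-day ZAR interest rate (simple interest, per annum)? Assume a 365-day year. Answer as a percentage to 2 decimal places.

4.02%

T = 210/365 years.
F/S = 0.0371095/0.037835 = 0.9808246 = (growth of GBP) / (growth of ZAR).
GBP growth factor: 1 + 0.0061×210/365 = 1.0035096.
Hence g_ZAR = 1.0231285.
r = (1.0231285 − 1)/(210/365) = 0.040200 → 4.02%.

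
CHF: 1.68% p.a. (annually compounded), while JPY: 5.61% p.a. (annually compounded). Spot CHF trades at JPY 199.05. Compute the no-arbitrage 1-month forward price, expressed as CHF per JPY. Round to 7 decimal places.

T = 1/12 years.
JPY growth factor: (1 + 0.0561)^(1/12) = 1.0045589.
CHF growth factor: (1 + 0.0168)^(1/12) = 1.0013893.
CIP: F = S · (grow JPY)/(grow CHF) = 199.05 × 1.0045589/1.0013893 = 199.6800 JPY per CHF.
Quoted the other way: 1/199.6800 = 0.0050080 CHF per JPY.

0.0050080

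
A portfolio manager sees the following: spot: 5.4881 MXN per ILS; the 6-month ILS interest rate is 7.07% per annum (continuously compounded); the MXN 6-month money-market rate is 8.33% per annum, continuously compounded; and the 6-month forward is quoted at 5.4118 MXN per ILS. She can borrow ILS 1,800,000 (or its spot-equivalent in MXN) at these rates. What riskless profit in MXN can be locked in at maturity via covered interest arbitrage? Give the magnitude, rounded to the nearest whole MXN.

T = 6/12 years.
Invest the ILS and cover forward: 1,800,000 × 1.035982239 × 5.4118 = MXN 10,091,751.63.
Convert at spot and invest in MXN: 1,800,000 × 5.4881 × 1.04252953 = MXN 10,298,711.36.
The quoted forward undervalues ILS, so borrow ILS, convert to MXN at spot, deposit the MXN at 8.33%, and buy ILS forward at 5.4118 to cover the loan.
Arbitrage profit = |10,091,751.63 − 10,298,711.36| = MXN 206,960.

MXN 206,960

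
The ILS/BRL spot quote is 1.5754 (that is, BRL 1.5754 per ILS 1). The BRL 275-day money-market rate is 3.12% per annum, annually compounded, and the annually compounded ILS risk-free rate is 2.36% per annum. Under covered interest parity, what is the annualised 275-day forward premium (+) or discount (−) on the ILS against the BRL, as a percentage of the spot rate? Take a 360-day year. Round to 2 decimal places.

+0.74%

T = 275/360 years.
CIP forward (BRL per ILS) = 1.5754 × 1.0237467/1.017978 = 1.5843275.
(F − S)/S ÷ T = (1.5843275 − 1.5754)/1.5754/(275/360) = 0.007418 → 0.74%.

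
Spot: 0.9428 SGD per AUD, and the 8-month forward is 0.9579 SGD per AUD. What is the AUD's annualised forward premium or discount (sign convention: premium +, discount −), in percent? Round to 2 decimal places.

+2.40%

T = 8/12 years.
(F − S)/S = (0.9579 − 0.9428)/0.9428 = 0.0160161.
Annualise by dividing by T: 0.0160161 / (8/12) = 0.024024 → 2.40%.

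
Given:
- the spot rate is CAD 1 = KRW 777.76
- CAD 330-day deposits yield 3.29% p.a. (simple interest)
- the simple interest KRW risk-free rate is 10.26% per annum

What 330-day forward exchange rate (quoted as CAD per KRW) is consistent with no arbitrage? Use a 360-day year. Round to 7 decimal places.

0.0012107

T = 330/360 years.
Growth of 1 KRW over T: 1 + 0.1026×330/360 = 1.094050.
CAD accumulates by 1 + 0.0329×330/360 = 1.0301583.
Forward (KRW per CAD) = 777.76 × 1.094050 / 1.0301583 = 825.9976.
Invert for CAD per KRW: 1 / 825.9976 = 0.0012107.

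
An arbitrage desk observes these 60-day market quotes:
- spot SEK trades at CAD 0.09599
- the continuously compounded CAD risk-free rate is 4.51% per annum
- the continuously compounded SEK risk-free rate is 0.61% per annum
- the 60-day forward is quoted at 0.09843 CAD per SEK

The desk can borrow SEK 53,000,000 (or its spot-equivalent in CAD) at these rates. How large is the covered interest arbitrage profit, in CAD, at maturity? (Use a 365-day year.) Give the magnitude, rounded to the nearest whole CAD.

CAD 96,697

T = 60/365 years.
Route A — deposit SEK, sell forward: 53,000,000 × 1.001003243 × 0.09843 = CAD 5,222,023.71.
Route B — convert at spot, deposit CAD: 53,000,000 × 0.09599 × 1.007441248 = CAD 5,125,327.13.
The quoted forward overvalues SEK, so borrow CAD, buy SEK at spot, deposit the SEK at 0.61%, and sell the proceeds forward at 0.09843.
Profit = 5,222,023.71 − 5,125,327.13 = CAD 96,697.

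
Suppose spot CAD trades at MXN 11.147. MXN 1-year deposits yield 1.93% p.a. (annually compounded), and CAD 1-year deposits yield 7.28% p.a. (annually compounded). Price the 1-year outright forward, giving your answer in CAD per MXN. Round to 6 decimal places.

0.094419

T = 1 year.
MXN accumulates by (1 + 0.0193)^1 = 1.019300.
CAD accumulates by (1 + 0.0728)^1 = 1.072800.
Forward (MXN per CAD) = 11.147 × 1.019300 / 1.072800 = 10.59110.
Quoted the other way: 1/10.59110 = 0.094419 CAD per MXN.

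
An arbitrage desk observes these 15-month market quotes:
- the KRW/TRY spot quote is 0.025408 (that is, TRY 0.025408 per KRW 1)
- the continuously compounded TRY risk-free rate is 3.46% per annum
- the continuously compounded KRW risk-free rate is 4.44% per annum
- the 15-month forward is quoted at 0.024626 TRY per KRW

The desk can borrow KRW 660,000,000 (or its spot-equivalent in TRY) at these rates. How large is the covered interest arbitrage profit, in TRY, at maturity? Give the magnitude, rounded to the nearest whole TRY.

T = 15/12 years.
Route A — deposit KRW, sell forward: 660,000,000 × 1.0570690171 × 0.024626 = TRY 17,180,711.87.
Route B — convert at spot, deposit TRY: 660,000,000 × 0.025408 × 1.044198912 = TRY 17,510,463.93.
The quoted forward undervalues KRW, so borrow KRW, convert to TRY at spot, deposit the TRY at 3.46%, and buy KRW forward at 0.024626 to cover the loan.
The gap between the two covered legs is TRY 329,752.

TRY 329,752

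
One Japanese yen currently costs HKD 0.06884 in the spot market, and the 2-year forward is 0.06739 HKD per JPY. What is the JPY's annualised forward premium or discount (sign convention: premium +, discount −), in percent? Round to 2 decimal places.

-1.05%

T = 2 years.
JPY trades forward at -2.10633% vs spot over the period.
×(1/T) gives -1.05% p.a.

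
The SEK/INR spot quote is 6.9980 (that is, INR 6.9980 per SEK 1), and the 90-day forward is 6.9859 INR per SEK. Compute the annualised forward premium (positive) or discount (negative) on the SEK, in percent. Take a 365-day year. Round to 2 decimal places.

T = 90/365 years.
(F − S)/S = (6.9859 − 6.998)/6.998 = -0.0017291.
Per annum: -0.0017291 / (90/365) = -0.007012 = -0.70%.

-0.70%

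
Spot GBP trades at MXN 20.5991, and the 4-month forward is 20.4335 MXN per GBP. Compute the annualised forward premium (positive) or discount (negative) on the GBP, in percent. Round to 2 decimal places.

-2.41%

T = 4/12 years.
Period premium: (20.4335 − 20.5991)/20.5991 = -0.0080392.
Annualise by dividing by T: -0.0080392 / (4/12) = -0.024118 → -2.41%.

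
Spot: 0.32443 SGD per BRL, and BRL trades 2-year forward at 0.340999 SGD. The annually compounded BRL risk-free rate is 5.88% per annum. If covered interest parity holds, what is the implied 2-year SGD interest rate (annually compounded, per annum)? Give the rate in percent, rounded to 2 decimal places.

T = 2 years.
F/S = 0.340999/0.32443 = 1.0510711 = (growth of SGD) / (growth of BRL).
BRL growth factor: (1 + 0.0588)^2 = 1.1210574.
That pins the SGD growth at 1.178311.
r = 1.178311^(1/2) − 1 = 0.085500 → 8.55%.

8.55%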